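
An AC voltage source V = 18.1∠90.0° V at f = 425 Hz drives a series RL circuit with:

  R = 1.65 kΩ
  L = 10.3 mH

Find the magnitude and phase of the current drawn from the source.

Step 1 — Angular frequency: ω = 2π·f = 2π·425 = 2670 rad/s.
Step 2 — Component impedances:
  R: Z = R = 1650 Ω
  L: Z = jωL = j·2670·0.0103 = 0 + j27.5 Ω
Step 3 — Series combination: Z_total = R + L = 1650 + j27.5 Ω = 1650∠1.0° Ω.
Step 4 — Source phasor: V = 18.1∠90.0° V = 0 + j18.1 V.
Step 5 — Ohm's law: I = V / Z_total = (0 + j18.1) / (1650 + j27.5) = 0.0001828 + j0.01097 A.
Step 6 — Convert to polar: |I| = 0.01097 A, ∠I = 89.0°.

I = 0.01097∠89.0° A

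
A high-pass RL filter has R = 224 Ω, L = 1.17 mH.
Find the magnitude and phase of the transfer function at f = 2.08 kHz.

Step 1 — Angular frequency: ω = 2π·2080 = 1.307e+04 rad/s.
Step 2 — Transfer function: H(jω) = jωL/(R + jωL).
Step 3 — Numerator jωL = j·15.29; denominator R + jωL = 224 + j15.29.
Step 4 — H = 0.004638 + j0.06795.
Step 5 — Magnitude: |H| = 0.0681 (-23.3 dB); phase: φ = 86.1°.

|H| = 0.0681 (-23.3 dB), φ = 86.1°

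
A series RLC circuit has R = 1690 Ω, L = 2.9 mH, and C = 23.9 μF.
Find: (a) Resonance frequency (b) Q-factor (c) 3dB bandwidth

Step 1 — Resonance condition Im(Z)=0 gives ω₀ = 1/√(LC).
Step 2 — ω₀ = 1/√(0.0029·2.39e-05) = 3798 rad/s.
Step 3 — f₀ = ω₀/(2π) = 604.5 Hz.
Step 4 — Series Q: Q = ω₀L/R = 3798·0.0029/1690 = 0.006518.
Step 5 — 3dB bandwidth: Δω = ω₀/Q = 5.828e+05 rad/s; BW = Δω/(2π) = 9.275e+04 Hz.

(a) f₀ = 604.5 Hz  (b) Q = 0.006518  (c) BW = 9.275e+04 Hz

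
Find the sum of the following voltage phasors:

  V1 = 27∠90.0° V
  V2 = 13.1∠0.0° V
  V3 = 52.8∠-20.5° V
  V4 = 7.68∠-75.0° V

Step 1 — Convert each phasor to rectangular form:
  V1 = 27·(cos(90.0°) + j·sin(90.0°)) = 0 + j27 V
  V2 = 13.1·(cos(0.0°) + j·sin(0.0°)) = 13.1 V
  V3 = 52.8·(cos(-20.5°) + j·sin(-20.5°)) = 49.46 - j18.49 V
  V4 = 7.68·(cos(-75.0°) + j·sin(-75.0°)) = 1.988 - j7.418 V
Step 2 — Sum components: V_total = 64.54 + j1.091 V.
Step 3 — Convert to polar: |V_total| = 64.55 V, ∠V_total = 1.0°.

V_total = 64.55∠1.0° V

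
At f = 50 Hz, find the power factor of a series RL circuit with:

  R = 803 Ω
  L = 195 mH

Step 1 — Angular frequency: ω = 2π·f = 2π·50 = 314.2 rad/s.
Step 2 — Component impedances:
  R: Z = R = 803 Ω
  L: Z = jωL = j·314.2·0.195 = 0 + j61.26 Ω
Step 3 — Series combination: Z_total = R + L = 803 + j61.26 Ω = 805.3∠4.4° Ω.
Step 4 — Power factor: PF = cos(φ) = Re(Z)/|Z| = 803/805.3 = 0.9971.
Step 5 — Type: Im(Z) = 61.26 ⇒ lagging (phase φ = 4.4°).

PF = 0.9971 (lagging, φ = 4.4°)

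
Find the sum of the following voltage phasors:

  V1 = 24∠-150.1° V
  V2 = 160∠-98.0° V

Step 1 — Convert each phasor to rectangular form:
  V1 = 24·(cos(-150.1°) + j·sin(-150.1°)) = -20.81 - j11.96 V
  V2 = 160·(cos(-98.0°) + j·sin(-98.0°)) = -22.27 - j158.4 V
Step 2 — Sum components: V_total = -43.07 - j170.4 V.
Step 3 — Convert to polar: |V_total| = 175.8 V, ∠V_total = -104.2°.

V_total = 175.8∠-104.2° V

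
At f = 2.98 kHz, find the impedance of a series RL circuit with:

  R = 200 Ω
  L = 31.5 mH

Step 1 — Angular frequency: ω = 2π·f = 2π·2980 = 1.872e+04 rad/s.
Step 2 — Component impedances:
  R: Z = R = 200 Ω
  L: Z = jωL = j·1.872e+04·0.0315 = 0 + j589.8 Ω
Step 3 — Series combination: Z_total = R + L = 200 + j589.8 Ω = 622.8∠71.3° Ω.

Z = 200 + j589.8 Ω = 622.8∠71.3° Ω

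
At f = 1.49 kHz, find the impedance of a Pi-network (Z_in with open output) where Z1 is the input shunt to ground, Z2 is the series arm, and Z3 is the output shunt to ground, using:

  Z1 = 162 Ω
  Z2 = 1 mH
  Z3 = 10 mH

Step 1 — Angular frequency: ω = 2π·f = 2π·1490 = 9362 rad/s.
Step 2 — Component impedances:
  Z1: Z = R = 162 Ω
  Z2: Z = jωL = j·9362·0.001 = 0 + j9.362 Ω
  Z3: Z = jωL = j·9362·0.01 = 0 + j93.62 Ω
Step 3 — With open output, the series arm Z2 and the output shunt Z3 appear in series to ground: Z2 + Z3 = 0 + j103 Ω.
Step 4 — Parallel with input shunt Z1: Z_in = Z1 || (Z2 + Z3) = 46.62 + j73.34 Ω = 86.91∠57.6° Ω.

Z = 46.62 + j73.34 Ω = 86.91∠57.6° Ω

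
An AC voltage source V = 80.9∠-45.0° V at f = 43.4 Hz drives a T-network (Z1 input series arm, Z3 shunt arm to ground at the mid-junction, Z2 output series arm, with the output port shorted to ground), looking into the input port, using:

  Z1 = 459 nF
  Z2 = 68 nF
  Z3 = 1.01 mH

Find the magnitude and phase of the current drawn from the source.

Step 1 — Angular frequency: ω = 2π·f = 2π·43.4 = 272.7 rad/s.
Step 2 — Component impedances:
  Z1: Z = 1/(jωC) = -j/(ω·C) = 0 - j7989 Ω
  Z2: Z = 1/(jωC) = -j/(ω·C) = 0 - j5.393e+04 Ω
  Z3: Z = jωL = j·272.7·0.00101 = 0 + j0.2754 Ω
Step 3 — With the output port shorted to ground, the output series arm Z2 runs from the junction to ground; the shunt arm Z3 also runs from the junction to ground. They appear in parallel: Z3 || Z2 = 0 + j0.2754 Ω.
Step 4 — Series with input arm Z1: Z_in = Z1 + (Z3 || Z2) = 0 - j7989 Ω = 7989∠-90.0° Ω.
Step 5 — Source phasor: V = 80.9∠-45.0° V = 57.2 - j57.2 V.
Step 6 — Ohm's law: I = V / Z_total = (57.2 - j57.2) / (0 - j7989) = 0.00716 + j0.00716 A.
Step 7 — Convert to polar: |I| = 0.01013 A, ∠I = 45.0°.

I = 0.01013∠45.0° A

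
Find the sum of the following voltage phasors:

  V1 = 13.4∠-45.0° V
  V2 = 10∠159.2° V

Step 1 — Convert each phasor to rectangular form:
  V1 = 13.4·(cos(-45.0°) + j·sin(-45.0°)) = 9.475 - j9.475 V
  V2 = 10·(cos(159.2°) + j·sin(159.2°)) = -9.348 + j3.551 V
Step 2 — Sum components: V_total = 0.127 - j5.924 V.
Step 3 — Convert to polar: |V_total| = 5.926 V, ∠V_total = -88.8°.

V_total = 5.926∠-88.8° V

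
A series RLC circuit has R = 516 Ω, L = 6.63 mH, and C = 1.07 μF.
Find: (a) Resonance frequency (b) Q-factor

Step 1 — Resonance condition Im(Z)=0 gives ω₀ = 1/√(LC).
Step 2 — ω₀ = 1/√(0.00663·1.07e-06) = 1.187e+04 rad/s.
Step 3 — f₀ = ω₀/(2π) = 1890 Hz.
Step 4 — Series Q: Q = ω₀L/R = 1.187e+04·0.00663/516 = 0.1526.

(a) f₀ = 1890 Hz  (b) Q = 0.1526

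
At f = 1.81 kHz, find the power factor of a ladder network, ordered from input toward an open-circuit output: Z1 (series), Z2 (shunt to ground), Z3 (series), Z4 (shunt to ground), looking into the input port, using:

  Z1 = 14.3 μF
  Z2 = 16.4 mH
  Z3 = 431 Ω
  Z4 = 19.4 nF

Step 1 — Angular frequency: ω = 2π·f = 2π·1810 = 1.137e+04 rad/s.
Step 2 — Component impedances:
  Z1: Z = 1/(jωC) = -j/(ω·C) = 0 - j6.149 Ω
  Z2: Z = jωL = j·1.137e+04·0.0164 = 0 + j186.5 Ω
  Z3: Z = R = 431 Ω
  Z4: Z = 1/(jωC) = -j/(ω·C) = 0 - j4533 Ω
Step 3 — Ladder network (open output): work backward from the far end, alternating series and parallel combinations. Z_in = 0.786 + j188.3 Ω = 188.3∠89.8° Ω.
Step 4 — Power factor: PF = cos(φ) = Re(Z)/|Z| = 0.78605/188.29 = 0.004175.
Step 5 — Type: Im(Z) = 188.3 ⇒ lagging (phase φ = 89.8°).

PF = 0.004175 (lagging, φ = 89.8°)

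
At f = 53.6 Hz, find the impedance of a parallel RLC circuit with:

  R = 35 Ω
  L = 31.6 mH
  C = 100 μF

Step 1 — Angular frequency: ω = 2π·f = 2π·53.6 = 336.8 rad/s.
Step 2 — Component impedances:
  R: Z = R = 35 Ω
  L: Z = jωL = j·336.8·0.0316 = 0 + j10.64 Ω
  C: Z = 1/(jωC) = -j/(ω·C) = 0 - j29.69 Ω
Step 3 — Parallel combination: 1/Z_total = 1/R + 1/L + 1/C; Z_total = 6.419 + j13.54 Ω = 14.99∠64.6° Ω.

Z = 6.419 + j13.54 Ω = 14.99∠64.6° Ω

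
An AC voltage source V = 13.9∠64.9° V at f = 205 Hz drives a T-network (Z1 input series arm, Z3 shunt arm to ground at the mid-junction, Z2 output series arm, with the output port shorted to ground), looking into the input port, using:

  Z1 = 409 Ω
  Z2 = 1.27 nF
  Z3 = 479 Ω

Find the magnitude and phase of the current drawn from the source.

Step 1 — Angular frequency: ω = 2π·f = 2π·205 = 1288 rad/s.
Step 2 — Component impedances:
  Z1: Z = R = 409 Ω
  Z2: Z = 1/(jωC) = -j/(ω·C) = 0 - j6.113e+05 Ω
  Z3: Z = R = 479 Ω
Step 3 — With the output port shorted to ground, the output series arm Z2 runs from the junction to ground; the shunt arm Z3 also runs from the junction to ground. They appear in parallel: Z3 || Z2 = 479 - j0.3753 Ω.
Step 4 — Series with input arm Z1: Z_in = Z1 + (Z3 || Z2) = 888 - j0.3753 Ω = 888∠-0.0° Ω.
Step 5 — Source phasor: V = 13.9∠64.9° V = 5.896 + j12.59 V.
Step 6 — Ohm's law: I = V / Z_total = (5.896 + j12.59) / (888 - j0.3753) = 0.006634 + j0.01418 A.
Step 7 — Convert to polar: |I| = 0.01565 A, ∠I = 64.9°.

I = 0.01565∠64.9° A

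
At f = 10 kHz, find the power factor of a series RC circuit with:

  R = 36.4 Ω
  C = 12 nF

Step 1 — Angular frequency: ω = 2π·f = 2π·1e+04 = 6.283e+04 rad/s.
Step 2 — Component impedances:
  R: Z = R = 36.4 Ω
  C: Z = 1/(jωC) = -j/(ω·C) = 0 - j1326 Ω
Step 3 — Series combination: Z_total = R + C = 36.4 - j1326 Ω = 1327∠-88.4° Ω.
Step 4 — Power factor: PF = cos(φ) = Re(Z)/|Z| = 36.4/1327 = 0.02743.
Step 5 — Type: Im(Z) = -1326 ⇒ leading (phase φ = -88.4°).

PF = 0.02743 (leading, φ = -88.4°)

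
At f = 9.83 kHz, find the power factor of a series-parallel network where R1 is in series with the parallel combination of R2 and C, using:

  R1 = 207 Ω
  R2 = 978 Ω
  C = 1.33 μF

Step 1 — Angular frequency: ω = 2π·f = 2π·9830 = 6.176e+04 rad/s.
Step 2 — Component impedances:
  R1: Z = R = 207 Ω
  R2: Z = R = 978 Ω
  C: Z = 1/(jωC) = -j/(ω·C) = 0 - j12.17 Ω
Step 3 — Parallel branch: R2 || C = 1/(1/R2 + 1/C) = 0.1515 - j12.17 Ω.
Step 4 — Series with R1: Z_total = R1 + (R2 || C) = 207.2 - j12.17 Ω = 207.5∠-3.4° Ω.
Step 5 — Power factor: PF = cos(φ) = Re(Z)/|Z| = 207.15/207.51 = 0.9983.
Step 6 — Type: Im(Z) = -12.17 ⇒ leading (phase φ = -3.4°).

PF = 0.9983 (leading, φ = -3.4°)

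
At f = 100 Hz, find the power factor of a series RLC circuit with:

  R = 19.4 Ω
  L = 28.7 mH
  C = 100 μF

Step 1 — Angular frequency: ω = 2π·f = 2π·100 = 628.3 rad/s.
Step 2 — Component impedances:
  R: Z = R = 19.4 Ω
  L: Z = jωL = j·628.3·0.0287 = 0 + j18.03 Ω
  C: Z = 1/(jωC) = -j/(ω·C) = 0 - j15.92 Ω
Step 3 — Series combination: Z_total = R + L + C = 19.4 + j2.117 Ω = 19.52∠6.2° Ω.
Step 4 — Power factor: PF = cos(φ) = Re(Z)/|Z| = 19.4/19.515 = 0.9941.
Step 5 — Type: Im(Z) = 2.117 ⇒ lagging (phase φ = 6.2°).

PF = 0.9941 (lagging, φ = 6.2°)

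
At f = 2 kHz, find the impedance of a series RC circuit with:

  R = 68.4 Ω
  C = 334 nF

Step 1 — Angular frequency: ω = 2π·f = 2π·2000 = 1.257e+04 rad/s.
Step 2 — Component impedances:
  R: Z = R = 68.4 Ω
  C: Z = 1/(jωC) = -j/(ω·C) = 0 - j238.3 Ω
Step 3 — Series combination: Z_total = R + C = 68.4 - j238.3 Ω = 247.9∠-74.0° Ω.

Z = 68.4 - j238.3 Ω = 247.9∠-74.0° Ω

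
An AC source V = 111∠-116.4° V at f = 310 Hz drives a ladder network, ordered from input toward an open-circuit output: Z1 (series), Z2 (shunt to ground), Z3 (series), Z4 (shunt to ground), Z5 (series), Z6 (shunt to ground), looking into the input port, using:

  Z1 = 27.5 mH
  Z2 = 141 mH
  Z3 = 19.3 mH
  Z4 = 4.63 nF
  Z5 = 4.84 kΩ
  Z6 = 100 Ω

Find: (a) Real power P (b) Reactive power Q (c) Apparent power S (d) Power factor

Step 1 — Angular frequency: ω = 2π·f = 2π·310 = 1948 rad/s.
Step 2 — Component impedances:
  Z1: Z = jωL = j·1948·0.0275 = 0 + j53.56 Ω
  Z2: Z = jωL = j·1948·0.141 = 0 + j274.6 Ω
  Z3: Z = jωL = j·1948·0.0193 = 0 + j37.59 Ω
  Z4: Z = 1/(jωC) = -j/(ω·C) = 0 - j1.109e+05 Ω
  Z5: Z = R = 4840 Ω
  Z6: Z = R = 100 Ω
Step 3 — Ladder network (open output): work backward from the far end, alternating series and parallel combinations. Z_in = 15.29 + j327.9 Ω = 328.3∠87.3° Ω.
Step 4 — Source phasor: V = 111∠-116.4° V = -49.35 - j99.42 V.
Step 5 — Current: I = V / Z = -0.3095 + j0.1361 A = 0.3381∠156.3° A.
Step 6 — Complex power: S = V·I* = 1.749 + j37.49 VA.
Step 7 — Real power: P = Re(S) = 1.749 W.
Step 8 — Reactive power: Q = Im(S) = 37.49 VAR.
Step 9 — Apparent power: |S| = 37.53 VA.
Step 10 — Power factor: PF = P/|S| = 0.04659 (lagging).

(a) P = 1.749 W  (b) Q = 37.49 VAR  (c) S = 37.53 VA  (d) PF = 0.04659 (lagging)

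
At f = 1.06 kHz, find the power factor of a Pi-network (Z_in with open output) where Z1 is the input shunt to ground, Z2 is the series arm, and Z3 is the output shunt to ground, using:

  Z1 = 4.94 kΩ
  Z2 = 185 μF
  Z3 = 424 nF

Step 1 — Angular frequency: ω = 2π·f = 2π·1060 = 6660 rad/s.
Step 2 — Component impedances:
  Z1: Z = R = 4940 Ω
  Z2: Z = 1/(jωC) = -j/(ω·C) = 0 - j0.8116 Ω
  Z3: Z = 1/(jωC) = -j/(ω·C) = 0 - j354.1 Ω
Step 3 — With open output, the series arm Z2 and the output shunt Z3 appear in series to ground: Z2 + Z3 = 0 - j354.9 Ω.
Step 4 — Parallel with input shunt Z1: Z_in = Z1 || (Z2 + Z3) = 25.37 - j353.1 Ω = 354∠-85.9° Ω.
Step 5 — Power factor: PF = cos(φ) = Re(Z)/|Z| = 25.37/354.02 = 0.07166.
Step 6 — Type: Im(Z) = -353.1 ⇒ leading (phase φ = -85.9°).

PF = 0.07166 (leading, φ = -85.9°)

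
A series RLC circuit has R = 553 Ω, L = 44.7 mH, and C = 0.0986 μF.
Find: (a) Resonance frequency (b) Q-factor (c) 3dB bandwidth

Step 1 — Resonance condition Im(Z)=0 gives ω₀ = 1/√(LC).
Step 2 — ω₀ = 1/√(0.0447·9.86e-08) = 1.506e+04 rad/s.
Step 3 — f₀ = ω₀/(2π) = 2397 Hz.
Step 4 — Series Q: Q = ω₀L/R = 1.506e+04·0.0447/553 = 1.218.
Step 5 — 3dB bandwidth: Δω = ω₀/Q = 1.237e+04 rad/s; BW = Δω/(2π) = 1969 Hz.

(a) f₀ = 2397 Hz  (b) Q = 1.218  (c) BW = 1969 Hz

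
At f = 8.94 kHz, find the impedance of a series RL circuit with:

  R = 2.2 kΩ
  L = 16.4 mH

Step 1 — Angular frequency: ω = 2π·f = 2π·8940 = 5.617e+04 rad/s.
Step 2 — Component impedances:
  R: Z = R = 2200 Ω
  L: Z = jωL = j·5.617e+04·0.0164 = 0 + j921.2 Ω
Step 3 — Series combination: Z_total = R + L = 2200 + j921.2 Ω = 2385∠22.7° Ω.

Z = 2200 + j921.2 Ω = 2385∠22.7° Ω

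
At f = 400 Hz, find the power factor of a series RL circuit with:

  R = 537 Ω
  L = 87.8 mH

Step 1 — Angular frequency: ω = 2π·f = 2π·400 = 2513 rad/s.
Step 2 — Component impedances:
  R: Z = R = 537 Ω
  L: Z = jωL = j·2513·0.0878 = 0 + j220.7 Ω
Step 3 — Series combination: Z_total = R + L = 537 + j220.7 Ω = 580.6∠22.3° Ω.
Step 4 — Power factor: PF = cos(φ) = Re(Z)/|Z| = 537/580.57 = 0.925.
Step 5 — Type: Im(Z) = 220.7 ⇒ lagging (phase φ = 22.3°).

PF = 0.925 (lagging, φ = 22.3°)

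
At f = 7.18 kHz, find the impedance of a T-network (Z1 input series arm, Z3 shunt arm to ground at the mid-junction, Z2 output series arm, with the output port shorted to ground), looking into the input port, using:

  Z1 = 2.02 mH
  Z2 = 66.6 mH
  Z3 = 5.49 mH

Step 1 — Angular frequency: ω = 2π·f = 2π·7180 = 4.511e+04 rad/s.
Step 2 — Component impedances:
  Z1: Z = jωL = j·4.511e+04·0.00202 = 0 + j91.13 Ω
  Z2: Z = jωL = j·4.511e+04·0.0666 = 0 + j3005 Ω
  Z3: Z = jωL = j·4.511e+04·0.00549 = 0 + j247.7 Ω
Step 3 — With the output port shorted to ground, the output series arm Z2 runs from the junction to ground; the shunt arm Z3 also runs from the junction to ground. They appear in parallel: Z3 || Z2 = 0 + j228.8 Ω.
Step 4 — Series with input arm Z1: Z_in = Z1 + (Z3 || Z2) = 0 + j319.9 Ω = 319.9∠90.0° Ω.

Z = 0 + j319.9 Ω = 319.9∠90.0° Ω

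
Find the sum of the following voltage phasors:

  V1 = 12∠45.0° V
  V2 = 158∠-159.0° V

Step 1 — Convert each phasor to rectangular form:
  V1 = 12·(cos(45.0°) + j·sin(45.0°)) = 8.485 + j8.485 V
  V2 = 158·(cos(-159.0°) + j·sin(-159.0°)) = -147.5 - j56.62 V
Step 2 — Sum components: V_total = -139 - j48.14 V.
Step 3 — Convert to polar: |V_total| = 147.1 V, ∠V_total = -160.9°.

V_total = 147.1∠-160.9° V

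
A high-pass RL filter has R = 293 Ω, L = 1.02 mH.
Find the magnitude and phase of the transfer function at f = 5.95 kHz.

Step 1 — Angular frequency: ω = 2π·5950 = 3.738e+04 rad/s.
Step 2 — Transfer function: H(jω) = jωL/(R + jωL).
Step 3 — Numerator jωL = j·38.13; denominator R + jωL = 293 + j38.13.
Step 4 — H = 0.01666 + j0.128.
Step 5 — Magnitude: |H| = 0.1291 (-17.8 dB); phase: φ = 82.6°.

|H| = 0.1291 (-17.8 dB), φ = 82.6°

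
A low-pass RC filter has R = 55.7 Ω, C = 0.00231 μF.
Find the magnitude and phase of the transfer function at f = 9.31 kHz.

Step 1 — Angular frequency: ω = 2π·9310 = 5.85e+04 rad/s.
Step 2 — Transfer function: H(jω) = 1/(1 + jωRC).
Step 3 — Denominator: 1 + jωRC = 1 + j·5.85e+04·55.7·2.31e-09 = 1 + j0.007527.
Step 4 — H = 0.9999 - j0.007526.
Step 5 — Magnitude: |H| = 1 (-0.0 dB); phase: φ = -0.4°.

|H| = 1 (-0.0 dB), φ = -0.4°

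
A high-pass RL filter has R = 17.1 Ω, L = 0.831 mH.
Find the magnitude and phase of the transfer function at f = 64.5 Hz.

Step 1 — Angular frequency: ω = 2π·64.5 = 405.3 rad/s.
Step 2 — Transfer function: H(jω) = jωL/(R + jωL).
Step 3 — Numerator jωL = j·0.3368; denominator R + jωL = 17.1 + j0.3368.
Step 4 — H = 0.0003877 + j0.01969.
Step 5 — Magnitude: |H| = 0.01969 (-34.1 dB); phase: φ = 88.9°.

|H| = 0.01969 (-34.1 dB), φ = 88.9°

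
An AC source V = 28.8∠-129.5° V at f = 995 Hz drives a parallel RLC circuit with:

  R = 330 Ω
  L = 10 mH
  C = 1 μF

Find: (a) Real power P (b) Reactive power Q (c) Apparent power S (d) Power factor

Step 1 — Angular frequency: ω = 2π·f = 2π·995 = 6252 rad/s.
Step 2 — Component impedances:
  R: Z = R = 330 Ω
  L: Z = jωL = j·6252·0.01 = 0 + j62.52 Ω
  C: Z = 1/(jωC) = -j/(ω·C) = 0 - j160 Ω
Step 3 — Parallel combination: 1/Z_total = 1/R + 1/L + 1/C; Z_total = 29.1 + j93.58 Ω = 98∠72.7° Ω.
Step 4 — Source phasor: V = 28.8∠-129.5° V = -18.32 - j22.22 V.
Step 5 — Current: I = V / Z = -0.272 + j0.1112 A = 0.2939∠157.8° A.
Step 6 — Complex power: S = V·I* = 2.513 + j8.082 VA.
Step 7 — Real power: P = Re(S) = 2.513 W.
Step 8 — Reactive power: Q = Im(S) = 8.082 VAR.
Step 9 — Apparent power: |S| = 8.464 VA.
Step 10 — Power factor: PF = P/|S| = 0.297 (lagging).

(a) P = 2.513 W  (b) Q = 8.082 VAR  (c) S = 8.464 VA  (d) PF = 0.297 (lagging)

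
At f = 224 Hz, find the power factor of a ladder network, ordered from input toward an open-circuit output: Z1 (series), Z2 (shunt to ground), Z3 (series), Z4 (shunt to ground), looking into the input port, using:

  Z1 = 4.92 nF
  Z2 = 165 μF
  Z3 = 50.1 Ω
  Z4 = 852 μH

Step 1 — Angular frequency: ω = 2π·f = 2π·224 = 1407 rad/s.
Step 2 — Component impedances:
  Z1: Z = 1/(jωC) = -j/(ω·C) = 0 - j1.444e+05 Ω
  Z2: Z = 1/(jωC) = -j/(ω·C) = 0 - j4.306 Ω
  Z3: Z = R = 50.1 Ω
  Z4: Z = jωL = j·1407·0.000852 = 0 + j1.199 Ω
Step 3 — Ladder network (open output): work backward from the far end, alternating series and parallel combinations. Z_in = 0.3687 - j1.444e+05 Ω = 1.444e+05∠-90.0° Ω.
Step 4 — Power factor: PF = cos(φ) = Re(Z)/|Z| = 0.3687/1.444e+05 = 2.553e-06.
Step 5 — Type: Im(Z) = -1.444e+05 ⇒ leading (phase φ = -90.0°).

PF = 2.553e-06 (leading, φ = -90.0°)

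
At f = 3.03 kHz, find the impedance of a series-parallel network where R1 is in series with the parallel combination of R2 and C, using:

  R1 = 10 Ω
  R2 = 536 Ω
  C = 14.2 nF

Step 1 — Angular frequency: ω = 2π·f = 2π·3030 = 1.904e+04 rad/s.
Step 2 — Component impedances:
  R1: Z = R = 10 Ω
  R2: Z = R = 536 Ω
  C: Z = 1/(jωC) = -j/(ω·C) = 0 - j3699 Ω
Step 3 — Parallel branch: R2 || C = 1/(1/R2 + 1/C) = 525 - j76.07 Ω.
Step 4 — Series with R1: Z_total = R1 + (R2 || C) = 535 - j76.07 Ω = 540.4∠-8.1° Ω.

Z = 535 - j76.07 Ω = 540.4∠-8.1° Ω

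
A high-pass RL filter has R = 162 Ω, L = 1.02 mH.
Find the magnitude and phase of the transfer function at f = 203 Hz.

Step 1 — Angular frequency: ω = 2π·203 = 1275 rad/s.
Step 2 — Transfer function: H(jω) = jωL/(R + jωL).
Step 3 — Numerator jωL = j·1.301; denominator R + jωL = 162 + j1.301.
Step 4 — H = 6.449e-05 + j0.00803.
Step 5 — Magnitude: |H| = 0.008031 (-41.9 dB); phase: φ = 89.5°.

|H| = 0.008031 (-41.9 dB), φ = 89.5°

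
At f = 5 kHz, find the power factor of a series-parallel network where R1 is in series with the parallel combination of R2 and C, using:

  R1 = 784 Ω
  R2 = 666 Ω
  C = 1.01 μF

Step 1 — Angular frequency: ω = 2π·f = 2π·5000 = 3.142e+04 rad/s.
Step 2 — Component impedances:
  R1: Z = R = 784 Ω
  R2: Z = R = 666 Ω
  C: Z = 1/(jωC) = -j/(ω·C) = 0 - j31.52 Ω
Step 3 — Parallel branch: R2 || C = 1/(1/R2 + 1/C) = 1.488 - j31.45 Ω.
Step 4 — Series with R1: Z_total = R1 + (R2 || C) = 785.5 - j31.45 Ω = 786.1∠-2.3° Ω.
Step 5 — Power factor: PF = cos(φ) = Re(Z)/|Z| = 785.5/786.1 = 0.9992.
Step 6 — Type: Im(Z) = -31.45 ⇒ leading (phase φ = -2.3°).

PF = 0.9992 (leading, φ = -2.3°)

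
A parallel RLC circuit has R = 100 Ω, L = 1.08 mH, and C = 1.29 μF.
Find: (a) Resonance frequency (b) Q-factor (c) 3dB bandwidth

Step 1 — Resonance: ω₀ = 1/√(LC) = 1/√(0.00108·1.29e-06) = 2.679e+04 rad/s.
Step 2 — f₀ = ω₀/(2π) = 4264 Hz.
Step 3 — Parallel Q: Q = R/(ω₀L) = 100/(2.679e+04·0.00108) = 3.456.
Step 4 — Bandwidth: Δω = ω₀/Q = 7752 rad/s; BW = Δω/(2π) = 1234 Hz.

(a) f₀ = 4264 Hz  (b) Q = 3.456  (c) BW = 1234 Hz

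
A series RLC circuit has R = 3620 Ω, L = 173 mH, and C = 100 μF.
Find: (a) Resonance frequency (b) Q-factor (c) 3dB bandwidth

Step 1 — Resonance: ω₀ = 1/√(LC) = 1/√(0.173·0.0001) = 240.4 rad/s.
Step 2 — f₀ = ω₀/(2π) = 38.26 Hz.
Step 3 — Series Q: Q = ω₀L/R = 240.4·0.173/3620 = 0.01149.
Step 4 — Bandwidth: Δω = ω₀/Q = 2.092e+04 rad/s; BW = Δω/(2π) = 3330 Hz.

(a) f₀ = 38.26 Hz  (b) Q = 0.01149  (c) BW = 3330 Hz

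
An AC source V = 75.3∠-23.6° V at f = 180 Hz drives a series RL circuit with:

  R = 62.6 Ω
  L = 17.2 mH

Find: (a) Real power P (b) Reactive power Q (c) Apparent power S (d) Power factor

Step 1 — Angular frequency: ω = 2π·f = 2π·180 = 1131 rad/s.
Step 2 — Component impedances:
  R: Z = R = 62.6 Ω
  L: Z = jωL = j·1131·0.0172 = 0 + j19.45 Ω
Step 3 — Series combination: Z_total = R + L = 62.6 + j19.45 Ω = 65.55∠17.3° Ω.
Step 4 — Source phasor: V = 75.3∠-23.6° V = 69 - j30.15 V.
Step 5 — Current: I = V / Z = 0.8687 - j0.7515 A = 1.149∠-40.9° A.
Step 6 — Complex power: S = V·I* = 82.6 + j25.67 VA.
Step 7 — Real power: P = Re(S) = 82.6 W.
Step 8 — Reactive power: Q = Im(S) = 25.67 VAR.
Step 9 — Apparent power: |S| = 86.5 VA.
Step 10 — Power factor: PF = P/|S| = 0.955 (lagging).

(a) P = 82.6 W  (b) Q = 25.67 VAR  (c) S = 86.5 VA  (d) PF = 0.955 (lagging)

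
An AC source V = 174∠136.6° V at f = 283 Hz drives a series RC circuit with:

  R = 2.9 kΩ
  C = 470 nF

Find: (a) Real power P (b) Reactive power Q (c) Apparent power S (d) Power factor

Step 1 — Angular frequency: ω = 2π·f = 2π·283 = 1778 rad/s.
Step 2 — Component impedances:
  R: Z = R = 2900 Ω
  C: Z = 1/(jωC) = -j/(ω·C) = 0 - j1197 Ω
Step 3 — Series combination: Z_total = R + C = 2900 - j1197 Ω = 3137∠-22.4° Ω.
Step 4 — Source phasor: V = 174∠136.6° V = -126.4 + j119.6 V.
Step 5 — Current: I = V / Z = -0.05179 + j0.01986 A = 0.05546∠159.0° A.
Step 6 — Complex power: S = V·I* = 8.921 - j3.681 VA.
Step 7 — Real power: P = Re(S) = 8.921 W.
Step 8 — Reactive power: Q = Im(S) = -3.681 VAR.
Step 9 — Apparent power: |S| = 9.651 VA.
Step 10 — Power factor: PF = P/|S| = 0.9244 (leading).

(a) P = 8.921 W  (b) Q = -3.681 VAR  (c) S = 9.651 VA  (d) PF = 0.9244 (leading)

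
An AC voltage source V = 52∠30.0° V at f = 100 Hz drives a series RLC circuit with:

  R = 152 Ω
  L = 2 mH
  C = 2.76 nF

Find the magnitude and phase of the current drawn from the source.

Step 1 — Angular frequency: ω = 2π·f = 2π·100 = 628.3 rad/s.
Step 2 — Component impedances:
  R: Z = R = 152 Ω
  L: Z = jωL = j·628.3·0.002 = 0 + j1.257 Ω
  C: Z = 1/(jωC) = -j/(ω·C) = 0 - j5.766e+05 Ω
Step 3 — Series combination: Z_total = R + L + C = 152 - j5.766e+05 Ω = 5.766e+05∠-90.0° Ω.
Step 4 — Source phasor: V = 52∠30.0° V = 45.03 + j26 V.
Step 5 — Ohm's law: I = V / Z_total = (45.03 + j26) / (152 - j5.766e+05) = -4.507e-05 + j7.811e-05 A.
Step 6 — Convert to polar: |I| = 9.018e-05 A, ∠I = 120.0°.

I = 9.018e-05∠120.0° A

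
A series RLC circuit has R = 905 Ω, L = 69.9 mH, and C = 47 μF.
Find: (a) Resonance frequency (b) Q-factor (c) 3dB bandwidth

Step 1 — Resonance: ω₀ = 1/√(LC) = 1/√(0.0699·4.7e-05) = 551.7 rad/s.
Step 2 — f₀ = ω₀/(2π) = 87.81 Hz.
Step 3 — Series Q: Q = ω₀L/R = 551.7·0.0699/905 = 0.04261.
Step 4 — Bandwidth: Δω = ω₀/Q = 1.295e+04 rad/s; BW = Δω/(2π) = 2061 Hz.

(a) f₀ = 87.81 Hz  (b) Q = 0.04261  (c) BW = 2061 Hz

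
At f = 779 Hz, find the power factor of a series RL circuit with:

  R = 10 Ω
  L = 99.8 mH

Step 1 — Angular frequency: ω = 2π·f = 2π·779 = 4895 rad/s.
Step 2 — Component impedances:
  R: Z = R = 10 Ω
  L: Z = jωL = j·4895·0.0998 = 0 + j488.5 Ω
Step 3 — Series combination: Z_total = R + L = 10 + j488.5 Ω = 488.6∠88.8° Ω.
Step 4 — Power factor: PF = cos(φ) = Re(Z)/|Z| = 10/488.6 = 0.02047.
Step 5 — Type: Im(Z) = 488.5 ⇒ lagging (phase φ = 88.8°).

PF = 0.02047 (lagging, φ = 88.8°)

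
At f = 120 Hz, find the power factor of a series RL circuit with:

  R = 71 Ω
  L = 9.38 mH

Step 1 — Angular frequency: ω = 2π·f = 2π·120 = 754 rad/s.
Step 2 — Component impedances:
  R: Z = R = 71 Ω
  L: Z = jωL = j·754·0.00938 = 0 + j7.072 Ω
Step 3 — Series combination: Z_total = R + L = 71 + j7.072 Ω = 71.35∠5.7° Ω.
Step 4 — Power factor: PF = cos(φ) = Re(Z)/|Z| = 71/71.35 = 0.9951.
Step 5 — Type: Im(Z) = 7.072 ⇒ lagging (phase φ = 5.7°).

PF = 0.9951 (lagging, φ = 5.7°)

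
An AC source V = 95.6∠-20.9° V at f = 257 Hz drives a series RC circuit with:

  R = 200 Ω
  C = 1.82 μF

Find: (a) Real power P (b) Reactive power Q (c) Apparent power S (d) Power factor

Step 1 — Angular frequency: ω = 2π·f = 2π·257 = 1615 rad/s.
Step 2 — Component impedances:
  R: Z = R = 200 Ω
  C: Z = 1/(jωC) = -j/(ω·C) = 0 - j340.3 Ω
Step 3 — Series combination: Z_total = R + C = 200 - j340.3 Ω = 394.7∠-59.6° Ω.
Step 4 — Source phasor: V = 95.6∠-20.9° V = 89.31 - j34.1 V.
Step 5 — Current: I = V / Z = 0.1892 + j0.1513 A = 0.2422∠38.7° A.
Step 6 — Complex power: S = V·I* = 11.73 - j19.96 VA.
Step 7 — Real power: P = Re(S) = 11.73 W.
Step 8 — Reactive power: Q = Im(S) = -19.96 VAR.
Step 9 — Apparent power: |S| = 23.16 VA.
Step 10 — Power factor: PF = P/|S| = 0.5067 (leading).

(a) P = 11.73 W  (b) Q = -19.96 VAR  (c) S = 23.16 VA  (d) PF = 0.5067 (leading)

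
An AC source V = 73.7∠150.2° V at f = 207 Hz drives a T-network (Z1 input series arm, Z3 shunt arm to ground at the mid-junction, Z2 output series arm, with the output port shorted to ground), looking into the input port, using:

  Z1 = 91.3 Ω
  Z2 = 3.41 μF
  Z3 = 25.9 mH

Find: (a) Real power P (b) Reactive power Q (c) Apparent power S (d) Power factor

Step 1 — Angular frequency: ω = 2π·f = 2π·207 = 1301 rad/s.
Step 2 — Component impedances:
  Z1: Z = R = 91.3 Ω
  Z2: Z = 1/(jωC) = -j/(ω·C) = 0 - j225.5 Ω
  Z3: Z = jωL = j·1301·0.0259 = 0 + j33.69 Ω
Step 3 — With the output port shorted to ground, the output series arm Z2 runs from the junction to ground; the shunt arm Z3 also runs from the junction to ground. They appear in parallel: Z3 || Z2 = 0 + j39.6 Ω.
Step 4 — Series with input arm Z1: Z_in = Z1 + (Z3 || Z2) = 91.3 + j39.6 Ω = 99.52∠23.4° Ω.
Step 5 — Source phasor: V = 73.7∠150.2° V = -63.95 + j36.63 V.
Step 6 — Current: I = V / Z = -0.4431 + j0.5934 A = 0.7406∠126.8° A.
Step 7 — Complex power: S = V·I* = 50.07 + j21.72 VA.
Step 8 — Real power: P = Re(S) = 50.07 W.
Step 9 — Reactive power: Q = Im(S) = 21.72 VAR.
Step 10 — Apparent power: |S| = 54.58 VA.
Step 11 — Power factor: PF = P/|S| = 0.9174 (lagging).

(a) P = 50.07 W  (b) Q = 21.72 VAR  (c) S = 54.58 VA  (d) PF = 0.9174 (lagging)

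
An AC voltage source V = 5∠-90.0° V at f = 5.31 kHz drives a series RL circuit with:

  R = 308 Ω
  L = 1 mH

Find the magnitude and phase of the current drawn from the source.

Step 1 — Angular frequency: ω = 2π·f = 2π·5310 = 3.336e+04 rad/s.
Step 2 — Component impedances:
  R: Z = R = 308 Ω
  L: Z = jωL = j·3.336e+04·0.001 = 0 + j33.36 Ω
Step 3 — Series combination: Z_total = R + L = 308 + j33.36 Ω = 309.8∠6.2° Ω.
Step 4 — Source phasor: V = 5∠-90.0° V = 0 - j5 V.
Step 5 — Ohm's law: I = V / Z_total = (0 - j5) / (308 + j33.36) = -0.001738 - j0.01605 A.
Step 6 — Convert to polar: |I| = 0.01614 A, ∠I = -96.2°.

I = 0.01614∠-96.2° A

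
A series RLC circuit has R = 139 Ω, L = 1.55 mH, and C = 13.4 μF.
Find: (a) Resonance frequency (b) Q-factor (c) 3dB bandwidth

Step 1 — Resonance condition Im(Z)=0 gives ω₀ = 1/√(LC).
Step 2 — ω₀ = 1/√(0.00155·1.34e-05) = 6939 rad/s.
Step 3 — f₀ = ω₀/(2π) = 1104 Hz.
Step 4 — Series Q: Q = ω₀L/R = 6939·0.00155/139 = 0.07737.
Step 5 — 3dB bandwidth: Δω = ω₀/Q = 8.968e+04 rad/s; BW = Δω/(2π) = 1.427e+04 Hz.

(a) f₀ = 1104 Hz  (b) Q = 0.07737  (c) BW = 1.427e+04 Hz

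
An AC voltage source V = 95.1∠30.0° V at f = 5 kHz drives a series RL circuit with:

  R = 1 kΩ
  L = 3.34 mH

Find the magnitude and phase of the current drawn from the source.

Step 1 — Angular frequency: ω = 2π·f = 2π·5000 = 3.142e+04 rad/s.
Step 2 — Component impedances:
  R: Z = R = 1000 Ω
  L: Z = jωL = j·3.142e+04·0.00334 = 0 + j104.9 Ω
Step 3 — Series combination: Z_total = R + L = 1000 + j104.9 Ω = 1005∠6.0° Ω.
Step 4 — Source phasor: V = 95.1∠30.0° V = 82.36 + j47.55 V.
Step 5 — Ohm's law: I = V / Z_total = (82.36 + j47.55) / (1000 + j104.9) = 0.0864 + j0.03848 A.
Step 6 — Convert to polar: |I| = 0.09458 A, ∠I = 24.0°.

I = 0.09458∠24.0° A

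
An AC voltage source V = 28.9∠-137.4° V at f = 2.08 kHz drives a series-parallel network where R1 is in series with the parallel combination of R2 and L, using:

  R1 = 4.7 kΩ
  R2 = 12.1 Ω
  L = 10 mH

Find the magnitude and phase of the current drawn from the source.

Step 1 — Angular frequency: ω = 2π·f = 2π·2080 = 1.307e+04 rad/s.
Step 2 — Component impedances:
  R1: Z = R = 4700 Ω
  R2: Z = R = 12.1 Ω
  L: Z = jωL = j·1.307e+04·0.01 = 0 + j130.7 Ω
Step 3 — Parallel branch: R2 || L = 1/(1/R2 + 1/L) = 12 + j1.111 Ω.
Step 4 — Series with R1: Z_total = R1 + (R2 || L) = 4712 + j1.111 Ω = 4712∠0.0° Ω.
Step 5 — Source phasor: V = 28.9∠-137.4° V = -21.27 - j19.56 V.
Step 6 — Ohm's law: I = V / Z_total = (-21.27 - j19.56) / (4712 + j1.111) = -0.004516 - j0.00415 A.
Step 7 — Convert to polar: |I| = 0.006133 A, ∠I = -137.4°.

I = 0.006133∠-137.4° A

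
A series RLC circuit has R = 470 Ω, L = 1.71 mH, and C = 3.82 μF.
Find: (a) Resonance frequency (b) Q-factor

Step 1 — Resonance condition Im(Z)=0 gives ω₀ = 1/√(LC).
Step 2 — ω₀ = 1/√(0.00171·3.82e-06) = 1.237e+04 rad/s.
Step 3 — f₀ = ω₀/(2π) = 1969 Hz.
Step 4 — Series Q: Q = ω₀L/R = 1.237e+04·0.00171/470 = 0.04502.

(a) f₀ = 1969 Hz  (b) Q = 0.04502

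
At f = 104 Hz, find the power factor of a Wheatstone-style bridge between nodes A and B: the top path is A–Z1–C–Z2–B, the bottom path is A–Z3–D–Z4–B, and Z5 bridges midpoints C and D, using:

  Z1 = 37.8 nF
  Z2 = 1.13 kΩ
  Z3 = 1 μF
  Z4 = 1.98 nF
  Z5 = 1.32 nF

Step 1 — Angular frequency: ω = 2π·f = 2π·104 = 653.5 rad/s.
Step 2 — Component impedances:
  Z1: Z = 1/(jωC) = -j/(ω·C) = 0 - j4.049e+04 Ω
  Z2: Z = R = 1130 Ω
  Z3: Z = 1/(jωC) = -j/(ω·C) = 0 - j1530 Ω
  Z4: Z = 1/(jωC) = -j/(ω·C) = 0 - j7.729e+05 Ω
  Z5: Z = 1/(jωC) = -j/(ω·C) = 0 - j1.159e+06 Ω
Step 3 — Bridge requires nodal analysis (the Z5 bridge couples midpoints C and D, so the two paths cannot be reduced to a simple series/parallel combination). Setting node B to ground and injecting 1 A at node A, the 3-node admittance system at A, C, D solves to V_A = Z_AB = 1024 - j3.725e+04 Ω = 3.726e+04∠-88.4° Ω.
Step 4 — Power factor: PF = cos(φ) = Re(Z)/|Z| = 1024/3.726e+04 = 0.02748.
Step 5 — Type: Im(Z) = -3.725e+04 ⇒ leading (phase φ = -88.4°).

PF = 0.02748 (leading, φ = -88.4°)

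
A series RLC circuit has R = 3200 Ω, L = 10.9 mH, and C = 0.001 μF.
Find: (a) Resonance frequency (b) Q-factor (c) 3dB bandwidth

Step 1 — Resonance condition Im(Z)=0 gives ω₀ = 1/√(LC).
Step 2 — ω₀ = 1/√(0.0109·1e-09) = 3.029e+05 rad/s.
Step 3 — f₀ = ω₀/(2π) = 4.821e+04 Hz.
Step 4 — Series Q: Q = ω₀L/R = 3.029e+05·0.0109/3200 = 1.032.
Step 5 — 3dB bandwidth: Δω = ω₀/Q = 2.936e+05 rad/s; BW = Δω/(2π) = 4.672e+04 Hz.

(a) f₀ = 4.821e+04 Hz  (b) Q = 1.032  (c) BW = 4.672e+04 Hz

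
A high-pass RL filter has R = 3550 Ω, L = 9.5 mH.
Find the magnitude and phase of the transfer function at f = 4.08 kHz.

Step 1 — Angular frequency: ω = 2π·4080 = 2.564e+04 rad/s.
Step 2 — Transfer function: H(jω) = jωL/(R + jωL).
Step 3 — Numerator jωL = j·243.5; denominator R + jωL = 3550 + j243.5.
Step 4 — H = 0.004684 + j0.06828.
Step 5 — Magnitude: |H| = 0.06844 (-23.3 dB); phase: φ = 86.1°.

|H| = 0.06844 (-23.3 dB), φ = 86.1°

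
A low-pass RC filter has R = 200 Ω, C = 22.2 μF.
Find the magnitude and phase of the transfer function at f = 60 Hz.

Step 1 — Angular frequency: ω = 2π·60 = 377 rad/s.
Step 2 — Transfer function: H(jω) = 1/(1 + jωRC).
Step 3 — Denominator: 1 + jωRC = 1 + j·377·200·2.22e-05 = 1 + j1.674.
Step 4 — H = 0.263 - j0.4403.
Step 5 — Magnitude: |H| = 0.5129 (-5.8 dB); phase: φ = -59.1°.

|H| = 0.5129 (-5.8 dB), φ = -59.1°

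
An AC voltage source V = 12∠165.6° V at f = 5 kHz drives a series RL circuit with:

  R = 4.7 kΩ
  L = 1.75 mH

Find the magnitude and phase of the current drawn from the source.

Step 1 — Angular frequency: ω = 2π·f = 2π·5000 = 3.142e+04 rad/s.
Step 2 — Component impedances:
  R: Z = R = 4700 Ω
  L: Z = jωL = j·3.142e+04·0.00175 = 0 + j54.98 Ω
Step 3 — Series combination: Z_total = R + L = 4700 + j54.98 Ω = 4700∠0.7° Ω.
Step 4 — Source phasor: V = 12∠165.6° V = -11.62 + j2.984 V.
Step 5 — Ohm's law: I = V / Z_total = (-11.62 + j2.984) / (4700 + j54.98) = -0.002465 + j0.0006638 A.
Step 6 — Convert to polar: |I| = 0.002553 A, ∠I = 164.9°.

I = 0.002553∠164.9° A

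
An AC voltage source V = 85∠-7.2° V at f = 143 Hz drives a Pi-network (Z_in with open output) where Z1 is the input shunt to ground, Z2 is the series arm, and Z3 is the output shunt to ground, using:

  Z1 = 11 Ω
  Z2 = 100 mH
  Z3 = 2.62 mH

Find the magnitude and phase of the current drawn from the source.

Step 1 — Angular frequency: ω = 2π·f = 2π·143 = 898.5 rad/s.
Step 2 — Component impedances:
  Z1: Z = R = 11 Ω
  Z2: Z = jωL = j·898.5·0.1 = 0 + j89.85 Ω
  Z3: Z = jωL = j·898.5·0.00262 = 0 + j2.354 Ω
Step 3 — With open output, the series arm Z2 and the output shunt Z3 appear in series to ground: Z2 + Z3 = 0 + j92.2 Ω.
Step 4 — Parallel with input shunt Z1: Z_in = Z1 || (Z2 + Z3) = 10.85 + j1.294 Ω = 10.92∠6.8° Ω.
Step 5 — Source phasor: V = 85∠-7.2° V = 84.33 - j10.65 V.
Step 6 — Ohm's law: I = V / Z_total = (84.33 - j10.65) / (10.85 + j1.294) = 7.551 - j1.883 A.
Step 7 — Convert to polar: |I| = 7.782 A, ∠I = -14.0°.

I = 7.782∠-14.0° A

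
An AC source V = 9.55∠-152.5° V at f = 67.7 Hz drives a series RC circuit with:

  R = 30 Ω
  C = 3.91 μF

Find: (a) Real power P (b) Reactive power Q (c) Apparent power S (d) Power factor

Step 1 — Angular frequency: ω = 2π·f = 2π·67.7 = 425.4 rad/s.
Step 2 — Component impedances:
  R: Z = R = 30 Ω
  C: Z = 1/(jωC) = -j/(ω·C) = 0 - j601.2 Ω
Step 3 — Series combination: Z_total = R + C = 30 - j601.2 Ω = 602∠-87.1° Ω.
Step 4 — Source phasor: V = 9.55∠-152.5° V = -8.471 - j4.41 V.
Step 5 — Current: I = V / Z = 0.006615 - j0.01442 A = 0.01586∠-65.4° A.
Step 6 — Complex power: S = V·I* = 0.00755 - j0.1513 VA.
Step 7 — Real power: P = Re(S) = 0.00755 W.
Step 8 — Reactive power: Q = Im(S) = -0.1513 VAR.
Step 9 — Apparent power: |S| = 0.1515 VA.
Step 10 — Power factor: PF = P/|S| = 0.04983 (leading).

(a) P = 0.00755 W  (b) Q = -0.1513 VAR  (c) S = 0.1515 VA  (d) PF = 0.04983 (leading)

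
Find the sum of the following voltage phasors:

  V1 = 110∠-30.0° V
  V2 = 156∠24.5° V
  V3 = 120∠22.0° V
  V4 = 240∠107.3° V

Step 1 — Convert each phasor to rectangular form:
  V1 = 110·(cos(-30.0°) + j·sin(-30.0°)) = 95.26 - j55 V
  V2 = 156·(cos(24.5°) + j·sin(24.5°)) = 142 + j64.69 V
  V3 = 120·(cos(22.0°) + j·sin(22.0°)) = 111.3 + j44.95 V
  V4 = 240·(cos(107.3°) + j·sin(107.3°)) = -71.37 + j229.1 V
Step 2 — Sum components: V_total = 277.1 + j283.8 V.
Step 3 — Convert to polar: |V_total| = 396.6 V, ∠V_total = 45.7°.

V_total = 396.6∠45.7° V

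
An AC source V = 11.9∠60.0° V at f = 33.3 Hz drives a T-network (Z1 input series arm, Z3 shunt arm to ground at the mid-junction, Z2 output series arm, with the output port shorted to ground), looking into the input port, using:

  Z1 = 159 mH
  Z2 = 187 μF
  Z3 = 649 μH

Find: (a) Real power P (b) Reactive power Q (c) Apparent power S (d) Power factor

Step 1 — Angular frequency: ω = 2π·f = 2π·33.3 = 209.2 rad/s.
Step 2 — Component impedances:
  Z1: Z = jωL = j·209.2·0.159 = 0 + j33.27 Ω
  Z2: Z = 1/(jωC) = -j/(ω·C) = 0 - j25.56 Ω
  Z3: Z = jωL = j·209.2·0.000649 = 0 + j0.1358 Ω
Step 3 — With the output port shorted to ground, the output series arm Z2 runs from the junction to ground; the shunt arm Z3 also runs from the junction to ground. They appear in parallel: Z3 || Z2 = 0 + j0.1365 Ω.
Step 4 — Series with input arm Z1: Z_in = Z1 + (Z3 || Z2) = 0 + j33.4 Ω = 33.4∠90.0° Ω.
Step 5 — Source phasor: V = 11.9∠60.0° V = 5.95 + j10.31 V.
Step 6 — Current: I = V / Z = 0.3085 - j0.1781 A = 0.3562∠-30.0° A.
Step 7 — Complex power: S = V·I* = 0 + j4.239 VA.
Step 8 — Real power: P = Re(S) = 0 W.
Step 9 — Reactive power: Q = Im(S) = 4.239 VAR.
Step 10 — Apparent power: |S| = 4.239 VA.
Step 11 — Power factor: PF = P/|S| = 0 (lagging).

(a) P = 0 W  (b) Q = 4.239 VAR  (c) S = 4.239 VA  (d) PF = 0 (lagging)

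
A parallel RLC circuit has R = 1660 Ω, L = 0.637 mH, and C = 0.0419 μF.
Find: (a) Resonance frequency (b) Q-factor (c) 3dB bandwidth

Step 1 — Resonance: ω₀ = 1/√(LC) = 1/√(0.000637·4.19e-08) = 1.936e+05 rad/s.
Step 2 — f₀ = ω₀/(2π) = 3.081e+04 Hz.
Step 3 — Parallel Q: Q = R/(ω₀L) = 1660/(1.936e+05·0.000637) = 13.46.
Step 4 — Bandwidth: Δω = ω₀/Q = 1.438e+04 rad/s; BW = Δω/(2π) = 2288 Hz.

(a) f₀ = 3.081e+04 Hz  (b) Q = 13.46  (c) BW = 2288 Hz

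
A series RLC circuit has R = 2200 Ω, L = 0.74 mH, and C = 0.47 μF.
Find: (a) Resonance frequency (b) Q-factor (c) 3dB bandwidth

Step 1 — Resonance: ω₀ = 1/√(LC) = 1/√(0.00074·4.7e-07) = 5.362e+04 rad/s.
Step 2 — f₀ = ω₀/(2π) = 8534 Hz.
Step 3 — Series Q: Q = ω₀L/R = 5.362e+04·0.00074/2200 = 0.01804.
Step 4 — Bandwidth: Δω = ω₀/Q = 2.973e+06 rad/s; BW = Δω/(2π) = 4.732e+05 Hz.

(a) f₀ = 8534 Hz  (b) Q = 0.01804  (c) BW = 4.732e+05 Hz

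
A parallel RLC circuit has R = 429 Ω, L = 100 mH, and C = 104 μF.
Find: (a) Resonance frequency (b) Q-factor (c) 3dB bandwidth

Step 1 — Resonance: ω₀ = 1/√(LC) = 1/√(0.1·0.000104) = 310.1 rad/s.
Step 2 — f₀ = ω₀/(2π) = 49.35 Hz.
Step 3 — Parallel Q: Q = R/(ω₀L) = 429/(310.1·0.1) = 13.83.
Step 4 — Bandwidth: Δω = ω₀/Q = 22.41 rad/s; BW = Δω/(2π) = 3.567 Hz.

(a) f₀ = 49.35 Hz  (b) Q = 13.83  (c) BW = 3.567 Hz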